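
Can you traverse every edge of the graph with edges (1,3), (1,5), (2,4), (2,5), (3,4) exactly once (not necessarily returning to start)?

Step 1: Find the degree of each vertex:
  deg(1) = 2
  deg(2) = 2
  deg(3) = 2
  deg(4) = 2
  deg(5) = 2

Step 2: Count vertices with odd degree:
  All vertices have even degree (0 odd-degree vertices)

Step 3: Apply Euler's theorem:
  - Eulerian circuit exists iff graph is connected and all vertices have even degree
  - Eulerian path exists iff graph is connected and has 0 or 2 odd-degree vertices

Graph is connected with 0 odd-degree vertices.
Both Eulerian circuit and Eulerian path exist.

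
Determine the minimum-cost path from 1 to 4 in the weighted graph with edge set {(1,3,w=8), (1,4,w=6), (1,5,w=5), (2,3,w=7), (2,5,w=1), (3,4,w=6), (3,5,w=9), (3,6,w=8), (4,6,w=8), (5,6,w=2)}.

Step 1: Build adjacency list with weights:
  1: 3(w=8), 4(w=6), 5(w=5)
  2: 3(w=7), 5(w=1)
  3: 1(w=8), 2(w=7), 4(w=6), 5(w=9), 6(w=8)
  4: 1(w=6), 3(w=6), 6(w=8)
  5: 1(w=5), 2(w=1), 3(w=9), 6(w=2)
  6: 3(w=8), 4(w=8), 5(w=2)

Step 2: Apply Dijkstra's algorithm from vertex 1:
  Visit vertex 1 (distance=0)
    Update dist[3] = 8
    Update dist[4] = 6
    Update dist[5] = 5
  Visit vertex 5 (distance=5)
    Update dist[2] = 6
    Update dist[6] = 7
  Visit vertex 2 (distance=6)
  Visit vertex 4 (distance=6)

Step 3: Shortest path: 1 -> 4
Total weight: 6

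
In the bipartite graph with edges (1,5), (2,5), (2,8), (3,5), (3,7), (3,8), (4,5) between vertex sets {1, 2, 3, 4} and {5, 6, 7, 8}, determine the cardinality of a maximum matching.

Step 1: List the neighbors of each left vertex:
  1: 5
  2: 5, 8
  3: 5, 7, 8
  4: 5

Step 2: Greedily match left vertices, then look for augmenting paths:
  Match 1 -- 5
  Match 2 -- 8
  Match 3 -- 7
  No augmenting path remains.

Step 3: Verify this is maximum:
  Matching has size 3. The vertex set {2, 3, 5} covers every edge and has size 3; any matching has at most one edge per cover vertex, so 3 is maximum (König's theorem).

Maximum matching: {(1,5), (2,8), (3,7)}
Size: 3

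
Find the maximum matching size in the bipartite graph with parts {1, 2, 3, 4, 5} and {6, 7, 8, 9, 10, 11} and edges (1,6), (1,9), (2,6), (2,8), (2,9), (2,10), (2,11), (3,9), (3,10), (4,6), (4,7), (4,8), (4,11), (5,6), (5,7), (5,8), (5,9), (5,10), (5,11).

Step 1: List the neighbors of each left vertex:
  1: 6, 9
  2: 6, 8, 9, 10, 11
  3: 9, 10
  4: 6, 7, 8, 11
  5: 6, 7, 8, 9, 10, 11

Step 2: Greedily match left vertices, then look for augmenting paths:
  Match 1 -- 6
  Match 2 -- 8
  Match 3 -- 9
  Match 4 -- 7
  Match 5 -- 10
  No augmenting path remains.

Step 3: Verify this is maximum:
  Matching size 5 = min(|L|, |R|) = min(5, 6), which is an upper bound, so this matching is maximum.

Maximum matching: {(1,6), (2,8), (3,9), (4,7), (5,10)}
Size: 5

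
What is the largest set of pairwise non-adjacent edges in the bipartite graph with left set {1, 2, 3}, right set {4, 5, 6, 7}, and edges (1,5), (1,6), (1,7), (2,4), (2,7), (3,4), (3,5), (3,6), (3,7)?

Step 1: List the neighbors of each left vertex:
  1: 5, 6, 7
  2: 4, 7
  3: 4, 5, 6, 7

Step 2: Greedily match left vertices, then look for augmenting paths:
  Match 1 -- 5
  Match 2 -- 4
  Match 3 -- 6
  No augmenting path remains.

Step 3: Verify this is maximum:
  Matching size 3 = min(|L|, |R|) = min(3, 4), which is an upper bound, so this matching is maximum.

Maximum matching: {(1,5), (2,4), (3,6)}
Size: 3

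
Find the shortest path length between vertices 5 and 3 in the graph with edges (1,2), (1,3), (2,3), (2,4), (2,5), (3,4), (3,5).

Step 1: Build adjacency list:
  1: 2, 3
  2: 1, 3, 4, 5
  3: 1, 2, 4, 5
  4: 2, 3
  5: 2, 3

Step 2: BFS from vertex 5 to find shortest path to 3:
  vertex 2 reached at distance 1
  vertex 3 reached at distance 1

Step 3: Shortest path: 5 -> 3
Path length: 1 edge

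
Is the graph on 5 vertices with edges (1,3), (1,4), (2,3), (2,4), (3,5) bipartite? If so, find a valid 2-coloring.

Step 1: Attempt 2-coloring using BFS:
  Start at vertex 1, assign color 0
  Color vertex 3 with color 1 (neighbor of 1)
  Color vertex 4 with color 1 (neighbor of 1)
  Color vertex 2 with color 0 (neighbor of 3)
  Color vertex 5 with color 0 (neighbor of 3)

Step 2: 2-coloring succeeded. No conflicts found.
  Set A (color 0): {1, 2, 5}
  Set B (color 1): {3, 4}

The graph is bipartite with partition {1, 2, 5}, {3, 4}.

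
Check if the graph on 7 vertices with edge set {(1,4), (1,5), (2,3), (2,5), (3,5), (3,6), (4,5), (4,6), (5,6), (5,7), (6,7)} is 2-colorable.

Step 1: Attempt 2-coloring using BFS:
  Start at vertex 1, assign color 0
  Color vertex 4 with color 1 (neighbor of 1)
  Color vertex 5 with color 1 (neighbor of 1)

Step 2: Conflict found! Vertices 4 and 5 are adjacent but have the same color.
This means the graph contains an odd cycle.

The graph is NOT bipartite.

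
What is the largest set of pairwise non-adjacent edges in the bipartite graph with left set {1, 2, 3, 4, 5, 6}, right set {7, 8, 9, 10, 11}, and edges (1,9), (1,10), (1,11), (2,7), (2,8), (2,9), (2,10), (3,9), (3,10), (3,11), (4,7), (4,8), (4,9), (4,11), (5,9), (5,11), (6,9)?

Step 1: List the neighbors of each left vertex:
  1: 9, 10, 11
  2: 7, 8, 9, 10
  3: 9, 10, 11
  4: 7, 8, 9, 11
  5: 9, 11
  6: 9

Step 2: Greedily match left vertices, then look for augmenting paths:
  Match 1 -- 9
  Match 2 -- 7
  Match 3 -- 10
  Match 4 -- 8
  Match 5 -- 11
  No augmenting path remains.

Step 3: Verify this is maximum:
  Matching size 5 = min(|L|, |R|) = min(6, 5), which is an upper bound, so this matching is maximum.

Maximum matching: {(1,9), (2,7), (3,10), (4,8), (5,11)}
Size: 5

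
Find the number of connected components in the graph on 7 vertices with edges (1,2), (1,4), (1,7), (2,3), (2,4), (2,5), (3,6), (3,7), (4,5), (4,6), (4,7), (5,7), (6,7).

Step 1: Build adjacency list from edges:
  1: 2, 4, 7
  2: 1, 3, 4, 5
  3: 2, 6, 7
  4: 1, 2, 5, 6, 7
  5: 2, 4, 7
  6: 3, 4, 7
  7: 1, 3, 4, 5, 6

Step 2: Run BFS/DFS from vertex 1:
  Visited: {1, 2, 4, 7, 3, 5, 6}
  Reached 7 of 7 vertices

Step 3: All 7 vertices reached from vertex 1, so the graph is connected.
Number of connected components: 1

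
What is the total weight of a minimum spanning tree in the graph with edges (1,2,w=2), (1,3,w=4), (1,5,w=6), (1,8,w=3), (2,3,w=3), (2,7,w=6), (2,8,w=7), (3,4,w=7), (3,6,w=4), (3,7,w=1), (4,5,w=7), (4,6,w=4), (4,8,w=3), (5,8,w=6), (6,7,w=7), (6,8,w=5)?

Apply Kruskal's algorithm (sort edges by weight, add if no cycle):

Sorted edges by weight:
  (3,7) w=1
  (1,2) w=2
  (1,8) w=3
  (2,3) w=3
  (4,8) w=3
  (1,3) w=4
  (3,6) w=4
  (4,6) w=4
  (6,8) w=5
  (1,5) w=6
  (2,7) w=6
  (5,8) w=6
  (2,8) w=7
  (3,4) w=7
  (4,5) w=7
  (6,7) w=7

Add edge (3,7) w=1 -- no cycle. Running total: 1
Add edge (1,2) w=2 -- no cycle. Running total: 3
Add edge (1,8) w=3 -- no cycle. Running total: 6
Add edge (2,3) w=3 -- no cycle. Running total: 9
Add edge (4,8) w=3 -- no cycle. Running total: 12
Skip edge (1,3) w=4 -- would create cycle
Add edge (3,6) w=4 -- no cycle. Running total: 16
Skip edge (4,6) w=4 -- would create cycle
Skip edge (6,8) w=5 -- would create cycle
Add edge (1,5) w=6 -- no cycle. Running total: 22

MST edges: (3,7,w=1), (1,2,w=2), (1,8,w=3), (2,3,w=3), (4,8,w=3), (3,6,w=4), (1,5,w=6)
Total MST weight: 1 + 2 + 3 + 3 + 3 + 4 + 6 = 22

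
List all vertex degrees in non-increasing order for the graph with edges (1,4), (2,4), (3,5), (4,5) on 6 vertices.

Step 1: Count edges incident to each vertex:
  deg(1) = 1 (neighbors: 4)
  deg(2) = 1 (neighbors: 4)
  deg(3) = 1 (neighbors: 5)
  deg(4) = 3 (neighbors: 1, 2, 5)
  deg(5) = 2 (neighbors: 3, 4)
  deg(6) = 0 (neighbors: none)

Step 2: Sort degrees in non-increasing order:
  Degrees: [1, 1, 1, 3, 2, 0] -> sorted: [3, 2, 1, 1, 1, 0]

Degree sequence: [3, 2, 1, 1, 1, 0]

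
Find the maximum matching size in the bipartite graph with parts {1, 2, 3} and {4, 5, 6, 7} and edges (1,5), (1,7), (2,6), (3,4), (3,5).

Step 1: List the neighbors of each left vertex:
  1: 5, 7
  2: 6
  3: 4, 5

Step 2: Greedily match left vertices, then look for augmenting paths:
  Match 1 -- 5
  Match 2 -- 6
  Match 3 -- 4
  No augmenting path remains.

Step 3: Verify this is maximum:
  Matching size 3 = min(|L|, |R|) = min(3, 4), which is an upper bound, so this matching is maximum.

Maximum matching: {(1,5), (2,6), (3,4)}
Size: 3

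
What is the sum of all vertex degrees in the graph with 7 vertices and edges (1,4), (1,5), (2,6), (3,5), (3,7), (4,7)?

Step 1: Count edges incident to each vertex:
  deg(1) = 2 (neighbors: 4, 5)
  deg(2) = 1 (neighbors: 6)
  deg(3) = 2 (neighbors: 5, 7)
  deg(4) = 2 (neighbors: 1, 7)
  deg(5) = 2 (neighbors: 1, 3)
  deg(6) = 1 (neighbors: 2)
  deg(7) = 2 (neighbors: 3, 4)

Step 2: Sum all degrees:
  2 + 1 + 2 + 2 + 2 + 1 + 2 = 12

Verification: sum of degrees = 2 * |E| = 2 * 6 = 12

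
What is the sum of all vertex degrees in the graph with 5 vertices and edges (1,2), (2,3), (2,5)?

Step 1: Count edges incident to each vertex:
  deg(1) = 1 (neighbors: 2)
  deg(2) = 3 (neighbors: 1, 3, 5)
  deg(3) = 1 (neighbors: 2)
  deg(4) = 0 (neighbors: none)
  deg(5) = 1 (neighbors: 2)

Step 2: Sum all degrees:
  1 + 3 + 1 + 0 + 1 = 6

Verification: sum of degrees = 2 * |E| = 2 * 3 = 6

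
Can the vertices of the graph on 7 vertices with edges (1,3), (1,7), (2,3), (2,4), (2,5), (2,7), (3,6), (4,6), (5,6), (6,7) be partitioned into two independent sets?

Step 1: Attempt 2-coloring using BFS:
  Start at vertex 1, assign color 0
  Color vertex 3 with color 1 (neighbor of 1)
  Color vertex 7 with color 1 (neighbor of 1)
  Color vertex 2 with color 0 (neighbor of 3)
  Color vertex 6 with color 0 (neighbor of 3)
  Color vertex 4 with color 1 (neighbor of 2)
  Color vertex 5 with color 1 (neighbor of 2)

Step 2: 2-coloring succeeded. No conflicts found.
  Set A (color 0): {1, 2, 6}
  Set B (color 1): {3, 4, 5, 7}

The graph is bipartite with partition {1, 2, 6}, {3, 4, 5, 7}.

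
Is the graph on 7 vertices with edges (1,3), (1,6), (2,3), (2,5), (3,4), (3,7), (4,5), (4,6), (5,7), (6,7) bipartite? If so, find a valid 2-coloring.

Step 1: Attempt 2-coloring using BFS:
  Start at vertex 1, assign color 0
  Color vertex 3 with color 1 (neighbor of 1)
  Color vertex 6 with color 1 (neighbor of 1)
  Color vertex 2 with color 0 (neighbor of 3)
  Color vertex 4 with color 0 (neighbor of 3)
  Color vertex 7 with color 0 (neighbor of 3)
  Color vertex 5 with color 1 (neighbor of 2)

Step 2: 2-coloring succeeded. No conflicts found.
  Set A (color 0): {1, 2, 4, 7}
  Set B (color 1): {3, 5, 6}

The graph is bipartite with partition {1, 2, 4, 7}, {3, 5, 6}.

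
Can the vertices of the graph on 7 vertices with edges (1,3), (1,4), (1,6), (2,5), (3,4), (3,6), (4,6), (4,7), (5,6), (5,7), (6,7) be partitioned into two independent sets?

Step 1: Attempt 2-coloring using BFS:
  Start at vertex 1, assign color 0
  Color vertex 3 with color 1 (neighbor of 1)
  Color vertex 4 with color 1 (neighbor of 1)
  Color vertex 6 with color 1 (neighbor of 1)

Step 2: Conflict found! Vertices 3 and 4 are adjacent but have the same color.
This means the graph contains an odd cycle.

The graph is NOT bipartite.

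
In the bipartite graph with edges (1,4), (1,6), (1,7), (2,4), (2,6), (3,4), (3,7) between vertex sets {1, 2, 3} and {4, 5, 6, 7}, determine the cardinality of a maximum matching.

Step 1: List the neighbors of each left vertex:
  1: 4, 6, 7
  2: 4, 6
  3: 4, 7

Step 2: Greedily match left vertices, then look for augmenting paths:
  Match 1 -- 4
  Match 2 -- 6
  Match 3 -- 7
  No augmenting path remains.

Step 3: Verify this is maximum:
  Matching size 3 = min(|L|, |R|) = min(3, 4), which is an upper bound, so this matching is maximum.

Maximum matching: {(1,4), (2,6), (3,7)}
Size: 3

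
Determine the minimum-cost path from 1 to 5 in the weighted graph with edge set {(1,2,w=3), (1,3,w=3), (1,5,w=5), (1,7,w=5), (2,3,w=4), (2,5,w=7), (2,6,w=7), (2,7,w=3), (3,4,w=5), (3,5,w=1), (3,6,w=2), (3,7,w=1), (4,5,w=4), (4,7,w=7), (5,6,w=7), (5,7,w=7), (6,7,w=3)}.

Step 1: Build adjacency list with weights:
  1: 2(w=3), 3(w=3), 5(w=5), 7(w=5)
  2: 1(w=3), 3(w=4), 5(w=7), 6(w=7), 7(w=3)
  3: 1(w=3), 2(w=4), 4(w=5), 5(w=1), 6(w=2), 7(w=1)
  4: 3(w=5), 5(w=4), 7(w=7)
  5: 1(w=5), 2(w=7), 3(w=1), 4(w=4), 6(w=7), 7(w=7)
  6: 2(w=7), 3(w=2), 5(w=7), 7(w=3)
  7: 1(w=5), 2(w=3), 3(w=1), 4(w=7), 5(w=7), 6(w=3)

Step 2: Apply Dijkstra's algorithm from vertex 1:
  Visit vertex 1 (distance=0)
    Update dist[2] = 3
    Update dist[3] = 3
    Update dist[5] = 5
    Update dist[7] = 5
  Visit vertex 2 (distance=3)
    Update dist[6] = 10
  Visit vertex 3 (distance=3)
    Update dist[4] = 8
    Update dist[5] = 4
    Update dist[6] = 5
    Update dist[7] = 4
  Visit vertex 5 (distance=4)

Step 3: Shortest path: 1 -> 3 -> 5
Total weight: 3 + 1 = 4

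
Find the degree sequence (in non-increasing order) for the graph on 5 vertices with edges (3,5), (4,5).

Step 1: Count edges incident to each vertex:
  deg(1) = 0 (neighbors: none)
  deg(2) = 0 (neighbors: none)
  deg(3) = 1 (neighbors: 5)
  deg(4) = 1 (neighbors: 5)
  deg(5) = 2 (neighbors: 3, 4)

Step 2: Sort degrees in non-increasing order:
  Degrees: [0, 0, 1, 1, 2] -> sorted: [2, 1, 1, 0, 0]

Degree sequence: [2, 1, 1, 0, 0]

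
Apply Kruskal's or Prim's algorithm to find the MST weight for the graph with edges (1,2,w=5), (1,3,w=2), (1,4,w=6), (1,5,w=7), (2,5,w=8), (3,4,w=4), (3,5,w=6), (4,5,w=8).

Apply Kruskal's algorithm (sort edges by weight, add if no cycle):

Sorted edges by weight:
  (1,3) w=2
  (3,4) w=4
  (1,2) w=5
  (1,4) w=6
  (3,5) w=6
  (1,5) w=7
  (2,5) w=8
  (4,5) w=8

Add edge (1,3) w=2 -- no cycle. Running total: 2
Add edge (3,4) w=4 -- no cycle. Running total: 6
Add edge (1,2) w=5 -- no cycle. Running total: 11
Skip edge (1,4) w=6 -- would create cycle
Add edge (3,5) w=6 -- no cycle. Running total: 17

MST edges: (1,3,w=2), (3,4,w=4), (1,2,w=5), (3,5,w=6)
Total MST weight: 2 + 4 + 5 + 6 = 17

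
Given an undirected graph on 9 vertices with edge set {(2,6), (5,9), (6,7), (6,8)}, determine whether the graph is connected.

Step 1: Build adjacency list from edges:
  1: (none)
  2: 6
  3: (none)
  4: (none)
  5: 9
  6: 2, 7, 8
  7: 6
  8: 6
  9: 5

Step 2: Run BFS/DFS from vertex 1:
  Visited: {1}
  Reached 1 of 9 vertices

Step 3: Only 1 of 9 vertices reached. Graph is disconnected.
Connected components: {1}, {2, 6, 7, 8}, {3}, {4}, {5, 9}
Answer: No, the graph is not connected (5 components).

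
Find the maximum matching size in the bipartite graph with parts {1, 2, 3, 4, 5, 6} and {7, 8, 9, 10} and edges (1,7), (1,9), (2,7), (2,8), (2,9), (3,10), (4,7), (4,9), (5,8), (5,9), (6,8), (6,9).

Step 1: List the neighbors of each left vertex:
  1: 7, 9
  2: 7, 8, 9
  3: 10
  4: 7, 9
  5: 8, 9
  6: 8, 9

Step 2: Greedily match left vertices, then look for augmenting paths:
  Match 1 -- 7
  Match 2 -- 8
  Match 3 -- 10
  Match 4 -- 9
  No augmenting path remains.

Step 3: Verify this is maximum:
  Matching size 4 = min(|L|, |R|) = min(6, 4), which is an upper bound, so this matching is maximum.

Maximum matching: {(1,7), (2,8), (3,10), (4,9)}
Size: 4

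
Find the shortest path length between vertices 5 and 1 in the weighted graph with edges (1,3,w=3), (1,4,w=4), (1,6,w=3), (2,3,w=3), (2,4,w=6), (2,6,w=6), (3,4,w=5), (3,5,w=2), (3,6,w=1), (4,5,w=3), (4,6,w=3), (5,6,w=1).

Step 1: Build adjacency list with weights:
  1: 3(w=3), 4(w=4), 6(w=3)
  2: 3(w=3), 4(w=6), 6(w=6)
  3: 1(w=3), 2(w=3), 4(w=5), 5(w=2), 6(w=1)
  4: 1(w=4), 2(w=6), 3(w=5), 5(w=3), 6(w=3)
  5: 3(w=2), 4(w=3), 6(w=1)
  6: 1(w=3), 2(w=6), 3(w=1), 4(w=3), 5(w=1)

Step 2: Apply Dijkstra's algorithm from vertex 5:
  Visit vertex 5 (distance=0)
    Update dist[3] = 2
    Update dist[4] = 3
    Update dist[6] = 1
  Visit vertex 6 (distance=1)
    Update dist[1] = 4
    Update dist[2] = 7
  Visit vertex 3 (distance=2)
    Update dist[2] = 5
  Visit vertex 4 (distance=3)
  Visit vertex 1 (distance=4)

Step 3: Shortest path: 5 -> 6 -> 1
Total weight: 1 + 3 = 4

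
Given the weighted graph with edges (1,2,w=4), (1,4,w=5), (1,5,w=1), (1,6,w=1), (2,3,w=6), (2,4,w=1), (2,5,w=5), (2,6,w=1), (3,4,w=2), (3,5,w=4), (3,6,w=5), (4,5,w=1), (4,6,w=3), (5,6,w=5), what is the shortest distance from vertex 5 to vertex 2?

Step 1: Build adjacency list with weights:
  1: 2(w=4), 4(w=5), 5(w=1), 6(w=1)
  2: 1(w=4), 3(w=6), 4(w=1), 5(w=5), 6(w=1)
  3: 2(w=6), 4(w=2), 5(w=4), 6(w=5)
  4: 1(w=5), 2(w=1), 3(w=2), 5(w=1), 6(w=3)
  5: 1(w=1), 2(w=5), 3(w=4), 4(w=1), 6(w=5)
  6: 1(w=1), 2(w=1), 3(w=5), 4(w=3), 5(w=5)

Step 2: Apply Dijkstra's algorithm from vertex 5:
  Visit vertex 5 (distance=0)
    Update dist[1] = 1
    Update dist[2] = 5
    Update dist[3] = 4
    Update dist[4] = 1
    Update dist[6] = 5
  Visit vertex 1 (distance=1)
    Update dist[6] = 2
  Visit vertex 4 (distance=1)
    Update dist[2] = 2
    Update dist[3] = 3
  Visit vertex 2 (distance=2)

Step 3: Shortest path: 5 -> 4 -> 2
Total weight: 1 + 1 = 2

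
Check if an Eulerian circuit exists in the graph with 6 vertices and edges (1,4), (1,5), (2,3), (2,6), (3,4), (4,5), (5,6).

Step 1: Find the degree of each vertex:
  deg(1) = 2
  deg(2) = 2
  deg(3) = 2
  deg(4) = 3
  deg(5) = 3
  deg(6) = 2

Step 2: Count vertices with odd degree:
  Odd-degree vertices: 4, 5 (2 total)

Step 3: Apply Euler's theorem:
  - Eulerian circuit exists iff graph is connected and all vertices have even degree
  - Eulerian path exists iff graph is connected and has 0 or 2 odd-degree vertices

Graph is connected with exactly 2 odd-degree vertices (4, 5).
Eulerian path exists (starting and ending at the odd-degree vertices), but no Eulerian circuit.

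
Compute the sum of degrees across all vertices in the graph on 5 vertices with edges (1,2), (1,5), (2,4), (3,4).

Step 1: Count edges incident to each vertex:
  deg(1) = 2 (neighbors: 2, 5)
  deg(2) = 2 (neighbors: 1, 4)
  deg(3) = 1 (neighbors: 4)
  deg(4) = 2 (neighbors: 2, 3)
  deg(5) = 1 (neighbors: 1)

Step 2: Sum all degrees:
  2 + 2 + 1 + 2 + 1 = 8

Verification: sum of degrees = 2 * |E| = 2 * 4 = 8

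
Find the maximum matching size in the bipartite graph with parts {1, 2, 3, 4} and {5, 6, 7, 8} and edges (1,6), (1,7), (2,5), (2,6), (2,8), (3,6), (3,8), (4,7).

Step 1: List the neighbors of each left vertex:
  1: 6, 7
  2: 5, 6, 8
  3: 6, 8
  4: 7

Step 2: Greedily match left vertices, then look for augmenting paths:
  Match 1 -- 6
  Match 2 -- 5
  Match 3 -- 8
  Match 4 -- 7
  No augmenting path remains.

Step 3: Verify this is maximum:
  Matching size 4 = min(|L|, |R|) = min(4, 4), which is an upper bound, so this matching is maximum.

Maximum matching: {(1,6), (2,5), (3,8), (4,7)}
Size: 4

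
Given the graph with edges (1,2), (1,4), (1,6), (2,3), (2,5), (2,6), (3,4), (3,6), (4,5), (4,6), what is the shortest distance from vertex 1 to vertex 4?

Step 1: Build adjacency list:
  1: 2, 4, 6
  2: 1, 3, 5, 6
  3: 2, 4, 6
  4: 1, 3, 5, 6
  5: 2, 4
  6: 1, 2, 3, 4

Step 2: BFS from vertex 1 to find shortest path to 4:
  vertex 2 reached at distance 1
  vertex 4 reached at distance 1

Step 3: Shortest path: 1 -> 4
Path length: 1 edge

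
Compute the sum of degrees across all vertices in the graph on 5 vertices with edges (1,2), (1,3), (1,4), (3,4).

Step 1: Count edges incident to each vertex:
  deg(1) = 3 (neighbors: 2, 3, 4)
  deg(2) = 1 (neighbors: 1)
  deg(3) = 2 (neighbors: 1, 4)
  deg(4) = 2 (neighbors: 1, 3)
  deg(5) = 0 (neighbors: none)

Step 2: Sum all degrees:
  3 + 1 + 2 + 2 + 0 = 8

Verification: sum of degrees = 2 * |E| = 2 * 4 = 8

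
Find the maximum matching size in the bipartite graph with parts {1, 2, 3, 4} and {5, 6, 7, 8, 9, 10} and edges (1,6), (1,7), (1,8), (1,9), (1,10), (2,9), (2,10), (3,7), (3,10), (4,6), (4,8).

Step 1: List the neighbors of each left vertex:
  1: 6, 7, 8, 9, 10
  2: 9, 10
  3: 7, 10
  4: 6, 8

Step 2: Greedily match left vertices, then look for augmenting paths:
  Match 1 -- 6
  Match 2 -- 9
  Match 3 -- 7
  Match 4 -- 8
  No augmenting path remains.

Step 3: Verify this is maximum:
  Matching size 4 = min(|L|, |R|) = min(4, 6), which is an upper bound, so this matching is maximum.

Maximum matching: {(1,6), (2,9), (3,7), (4,8)}
Size: 4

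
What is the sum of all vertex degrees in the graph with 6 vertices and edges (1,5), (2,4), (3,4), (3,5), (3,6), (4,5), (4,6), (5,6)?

Step 1: Count edges incident to each vertex:
  deg(1) = 1 (neighbors: 5)
  deg(2) = 1 (neighbors: 4)
  deg(3) = 3 (neighbors: 4, 5, 6)
  deg(4) = 4 (neighbors: 2, 3, 5, 6)
  deg(5) = 4 (neighbors: 1, 3, 4, 6)
  deg(6) = 3 (neighbors: 3, 4, 5)

Step 2: Sum all degrees:
  1 + 1 + 3 + 4 + 4 + 3 = 16

Verification: sum of degrees = 2 * |E| = 2 * 8 = 16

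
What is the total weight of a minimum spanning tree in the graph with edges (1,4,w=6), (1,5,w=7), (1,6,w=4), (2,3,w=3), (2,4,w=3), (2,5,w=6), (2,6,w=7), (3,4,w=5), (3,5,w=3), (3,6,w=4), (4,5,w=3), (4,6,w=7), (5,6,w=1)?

Apply Kruskal's algorithm (sort edges by weight, add if no cycle):

Sorted edges by weight:
  (5,6) w=1
  (2,3) w=3
  (2,4) w=3
  (3,5) w=3
  (4,5) w=3
  (1,6) w=4
  (3,6) w=4
  (3,4) w=5
  (1,4) w=6
  (2,5) w=6
  (1,5) w=7
  (2,6) w=7
  (4,6) w=7

Add edge (5,6) w=1 -- no cycle. Running total: 1
Add edge (2,3) w=3 -- no cycle. Running total: 4
Add edge (2,4) w=3 -- no cycle. Running total: 7
Add edge (3,5) w=3 -- no cycle. Running total: 10
Skip edge (4,5) w=3 -- would create cycle
Add edge (1,6) w=4 -- no cycle. Running total: 14

MST edges: (5,6,w=1), (2,3,w=3), (2,4,w=3), (3,5,w=3), (1,6,w=4)
Total MST weight: 1 + 3 + 3 + 3 + 4 = 14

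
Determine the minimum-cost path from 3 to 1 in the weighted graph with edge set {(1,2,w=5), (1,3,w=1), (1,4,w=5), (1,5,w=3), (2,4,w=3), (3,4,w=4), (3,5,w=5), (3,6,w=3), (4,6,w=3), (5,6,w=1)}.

Step 1: Build adjacency list with weights:
  1: 2(w=5), 3(w=1), 4(w=5), 5(w=3)
  2: 1(w=5), 4(w=3)
  3: 1(w=1), 4(w=4), 5(w=5), 6(w=3)
  4: 1(w=5), 2(w=3), 3(w=4), 6(w=3)
  5: 1(w=3), 3(w=5), 6(w=1)
  6: 3(w=3), 4(w=3), 5(w=1)

Step 2: Apply Dijkstra's algorithm from vertex 3:
  Visit vertex 3 (distance=0)
    Update dist[1] = 1
    Update dist[4] = 4
    Update dist[5] = 5
    Update dist[6] = 3
  Visit vertex 1 (distance=1)
    Update dist[2] = 6
    Update dist[5] = 4

Step 3: Shortest path: 3 -> 1
Total weight: 1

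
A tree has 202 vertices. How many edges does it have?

A tree on n vertices always has exactly n - 1 edges.
For n = 202: edges = 202 - 1 = 201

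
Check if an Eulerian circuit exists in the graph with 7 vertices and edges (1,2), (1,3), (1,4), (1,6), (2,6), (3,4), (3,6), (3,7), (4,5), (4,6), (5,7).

Step 1: Find the degree of each vertex:
  deg(1) = 4
  deg(2) = 2
  deg(3) = 4
  deg(4) = 4
  deg(5) = 2
  deg(6) = 4
  deg(7) = 2

Step 2: Count vertices with odd degree:
  All vertices have even degree (0 odd-degree vertices)

Step 3: Apply Euler's theorem:
  - Eulerian circuit exists iff graph is connected and all vertices have even degree
  - Eulerian path exists iff graph is connected and has 0 or 2 odd-degree vertices

Graph is connected with 0 odd-degree vertices.
Both Eulerian circuit and Eulerian path exist.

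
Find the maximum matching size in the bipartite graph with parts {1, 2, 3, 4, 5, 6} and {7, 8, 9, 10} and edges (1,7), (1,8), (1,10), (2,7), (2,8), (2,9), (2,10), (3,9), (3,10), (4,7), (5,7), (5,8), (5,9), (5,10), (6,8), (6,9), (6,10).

Step 1: List the neighbors of each left vertex:
  1: 7, 8, 10
  2: 7, 8, 9, 10
  3: 9, 10
  4: 7
  5: 7, 8, 9, 10
  6: 8, 9, 10

Step 2: Greedily match left vertices, then look for augmenting paths:
  Match 1 -- 7
  Match 2 -- 8
  Match 3 -- 9
  Match 5 -- 10
  No augmenting path remains.

Step 3: Verify this is maximum:
  Matching size 4 = min(|L|, |R|) = min(6, 4), which is an upper bound, so this matching is maximum.

Maximum matching: {(1,7), (2,8), (3,9), (5,10)}
Size: 4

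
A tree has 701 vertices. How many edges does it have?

A tree on n vertices always has exactly n - 1 edges.
For n = 701: edges = 701 - 1 = 700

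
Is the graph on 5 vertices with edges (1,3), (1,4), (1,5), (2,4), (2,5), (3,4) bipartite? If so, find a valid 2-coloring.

Step 1: Attempt 2-coloring using BFS:
  Start at vertex 1, assign color 0
  Color vertex 3 with color 1 (neighbor of 1)
  Color vertex 4 with color 1 (neighbor of 1)
  Color vertex 5 with color 1 (neighbor of 1)

Step 2: Conflict found! Vertices 3 and 4 are adjacent but have the same color.
This means the graph contains an odd cycle.

The graph is NOT bipartite.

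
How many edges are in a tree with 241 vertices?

A tree on n vertices always has exactly n - 1 edges.
For n = 241: edges = 241 - 1 = 240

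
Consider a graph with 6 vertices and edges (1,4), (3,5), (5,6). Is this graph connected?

Step 1: Build adjacency list from edges:
  1: 4
  2: (none)
  3: 5
  4: 1
  5: 3, 6
  6: 5

Step 2: Run BFS/DFS from vertex 1:
  Visited: {1, 4}
  Reached 2 of 6 vertices

Step 3: Only 2 of 6 vertices reached. Graph is disconnected.
Connected components: {1, 4}, {2}, {3, 5, 6}
Answer: No, the graph is not connected (3 components).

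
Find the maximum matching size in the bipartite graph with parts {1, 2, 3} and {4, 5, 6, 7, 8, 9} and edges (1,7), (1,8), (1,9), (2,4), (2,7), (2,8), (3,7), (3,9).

Step 1: List the neighbors of each left vertex:
  1: 7, 8, 9
  2: 4, 7, 8
  3: 7, 9

Step 2: Greedily match left vertices, then look for augmenting paths:
  Match 1 -- 7
  Match 2 -- 4
  Match 3 -- 9
  No augmenting path remains.

Step 3: Verify this is maximum:
  Matching size 3 = min(|L|, |R|) = min(3, 6), which is an upper bound, so this matching is maximum.

Maximum matching: {(1,7), (2,4), (3,9)}
Size: 3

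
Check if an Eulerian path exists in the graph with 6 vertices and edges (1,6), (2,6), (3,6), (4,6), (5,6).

Step 1: Find the degree of each vertex:
  deg(1) = 1
  deg(2) = 1
  deg(3) = 1
  deg(4) = 1
  deg(5) = 1
  deg(6) = 5

Step 2: Count vertices with odd degree:
  Odd-degree vertices: 1, 2, 3, 4, 5, 6 (6 total)

Step 3: Apply Euler's theorem:
  - Eulerian circuit exists iff graph is connected and all vertices have even degree
  - Eulerian path exists iff graph is connected and has 0 or 2 odd-degree vertices

Graph has 6 odd-degree vertices (need 0 or 2).
Neither Eulerian path nor Eulerian circuit exists.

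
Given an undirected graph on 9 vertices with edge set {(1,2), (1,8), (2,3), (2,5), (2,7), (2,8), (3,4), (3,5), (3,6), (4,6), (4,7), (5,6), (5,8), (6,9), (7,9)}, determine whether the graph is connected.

Step 1: Build adjacency list from edges:
  1: 2, 8
  2: 1, 3, 5, 7, 8
  3: 2, 4, 5, 6
  4: 3, 6, 7
  5: 2, 3, 6, 8
  6: 3, 4, 5, 9
  7: 2, 4, 9
  8: 1, 2, 5
  9: 6, 7

Step 2: Run BFS/DFS from vertex 1:
  Visited: {1, 2, 8, 3, 5, 7, 4, 6, 9}
  Reached 9 of 9 vertices

Step 3: All 9 vertices reached from vertex 1, so the graph is connected.
Answer: Yes, the graph is connected.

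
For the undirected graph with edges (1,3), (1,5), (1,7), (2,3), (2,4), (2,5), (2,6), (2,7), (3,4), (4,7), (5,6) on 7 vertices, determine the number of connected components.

Step 1: Build adjacency list from edges:
  1: 3, 5, 7
  2: 3, 4, 5, 6, 7
  3: 1, 2, 4
  4: 2, 3, 7
  5: 1, 2, 6
  6: 2, 5
  7: 1, 2, 4

Step 2: Run BFS/DFS from vertex 1:
  Visited: {1, 3, 5, 7, 2, 4, 6}
  Reached 7 of 7 vertices

Step 3: All 7 vertices reached from vertex 1, so the graph is connected.
Number of connected components: 1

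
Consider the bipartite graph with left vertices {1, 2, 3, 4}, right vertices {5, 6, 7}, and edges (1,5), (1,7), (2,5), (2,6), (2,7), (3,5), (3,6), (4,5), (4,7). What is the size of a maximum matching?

Step 1: List the neighbors of each left vertex:
  1: 5, 7
  2: 5, 6, 7
  3: 5, 6
  4: 5, 7

Step 2: Greedily match left vertices, then look for augmenting paths:
  Match 1 -- 5
  Match 2 -- 6
  Match 4 -- 7
  No augmenting path remains.

Step 3: Verify this is maximum:
  Matching size 3 = min(|L|, |R|) = min(4, 3), which is an upper bound, so this matching is maximum.

Maximum matching: {(1,5), (2,6), (4,7)}
Size: 3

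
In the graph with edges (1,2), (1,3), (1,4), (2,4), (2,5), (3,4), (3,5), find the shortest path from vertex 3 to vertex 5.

Step 1: Build adjacency list:
  1: 2, 3, 4
  2: 1, 4, 5
  3: 1, 4, 5
  4: 1, 2, 3
  5: 2, 3

Step 2: BFS from vertex 3 to find shortest path to 5:
  vertex 1 reached at distance 1
  vertex 4 reached at distance 1
  vertex 5 reached at distance 1

Step 3: Shortest path: 3 -> 5
Path length: 1 edge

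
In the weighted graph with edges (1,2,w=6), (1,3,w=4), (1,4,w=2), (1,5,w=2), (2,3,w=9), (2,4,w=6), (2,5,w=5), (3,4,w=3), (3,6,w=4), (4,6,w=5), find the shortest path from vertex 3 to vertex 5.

Step 1: Build adjacency list with weights:
  1: 2(w=6), 3(w=4), 4(w=2), 5(w=2)
  2: 1(w=6), 3(w=9), 4(w=6), 5(w=5)
  3: 1(w=4), 2(w=9), 4(w=3), 6(w=4)
  4: 1(w=2), 2(w=6), 3(w=3), 6(w=5)
  5: 1(w=2), 2(w=5)
  6: 3(w=4), 4(w=5)

Step 2: Apply Dijkstra's algorithm from vertex 3:
  Visit vertex 3 (distance=0)
    Update dist[1] = 4
    Update dist[2] = 9
    Update dist[4] = 3
    Update dist[6] = 4
  Visit vertex 4 (distance=3)
  Visit vertex 1 (distance=4)
    Update dist[5] = 6
  Visit vertex 6 (distance=4)
  Visit vertex 5 (distance=6)

Step 3: Shortest path: 3 -> 1 -> 5
Total weight: 4 + 2 = 6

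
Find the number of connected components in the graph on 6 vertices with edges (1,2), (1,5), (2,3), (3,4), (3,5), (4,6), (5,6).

Step 1: Build adjacency list from edges:
  1: 2, 5
  2: 1, 3
  3: 2, 4, 5
  4: 3, 6
  5: 1, 3, 6
  6: 4, 5

Step 2: Run BFS/DFS from vertex 1:
  Visited: {1, 2, 5, 3, 6, 4}
  Reached 6 of 6 vertices

Step 3: All 6 vertices reached from vertex 1, so the graph is connected.
Number of connected components: 1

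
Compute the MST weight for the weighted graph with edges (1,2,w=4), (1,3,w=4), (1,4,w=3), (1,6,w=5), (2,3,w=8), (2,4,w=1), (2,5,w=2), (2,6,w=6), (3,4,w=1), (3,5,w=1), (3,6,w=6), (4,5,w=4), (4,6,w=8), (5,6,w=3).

Apply Kruskal's algorithm (sort edges by weight, add if no cycle):

Sorted edges by weight:
  (2,4) w=1
  (3,5) w=1
  (3,4) w=1
  (2,5) w=2
  (1,4) w=3
  (5,6) w=3
  (1,2) w=4
  (1,3) w=4
  (4,5) w=4
  (1,6) w=5
  (2,6) w=6
  (3,6) w=6
  (2,3) w=8
  (4,6) w=8

Add edge (2,4) w=1 -- no cycle. Running total: 1
Add edge (3,5) w=1 -- no cycle. Running total: 2
Add edge (3,4) w=1 -- no cycle. Running total: 3
Skip edge (2,5) w=2 -- would create cycle
Add edge (1,4) w=3 -- no cycle. Running total: 6
Add edge (5,6) w=3 -- no cycle. Running total: 9

MST edges: (2,4,w=1), (3,5,w=1), (3,4,w=1), (1,4,w=3), (5,6,w=3)
Total MST weight: 1 + 1 + 1 + 3 + 3 = 9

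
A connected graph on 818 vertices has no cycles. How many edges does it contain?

A tree on n vertices always has exactly n - 1 edges.
For n = 818: edges = 818 - 1 = 817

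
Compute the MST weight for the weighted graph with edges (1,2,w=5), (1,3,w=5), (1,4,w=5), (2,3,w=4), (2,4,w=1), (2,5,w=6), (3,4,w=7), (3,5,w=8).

Apply Kruskal's algorithm (sort edges by weight, add if no cycle):

Sorted edges by weight:
  (2,4) w=1
  (2,3) w=4
  (1,2) w=5
  (1,3) w=5
  (1,4) w=5
  (2,5) w=6
  (3,4) w=7
  (3,5) w=8

Add edge (2,4) w=1 -- no cycle. Running total: 1
Add edge (2,3) w=4 -- no cycle. Running total: 5
Add edge (1,2) w=5 -- no cycle. Running total: 10
Skip edge (1,3) w=5 -- would create cycle
Skip edge (1,4) w=5 -- would create cycle
Add edge (2,5) w=6 -- no cycle. Running total: 16

MST edges: (2,4,w=1), (2,3,w=4), (1,2,w=5), (2,5,w=6)
Total MST weight: 1 + 4 + 5 + 6 = 16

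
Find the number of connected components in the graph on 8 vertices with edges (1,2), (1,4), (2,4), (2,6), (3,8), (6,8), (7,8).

Step 1: Build adjacency list from edges:
  1: 2, 4
  2: 1, 4, 6
  3: 8
  4: 1, 2
  5: (none)
  6: 2, 8
  7: 8
  8: 3, 6, 7

Step 2: Run BFS/DFS from vertex 1:
  Visited: {1, 2, 4, 6, 8, 3, 7}
  Reached 7 of 8 vertices

Step 3: Only 7 of 8 vertices reached. Graph is disconnected.
Connected components: {1, 2, 3, 4, 6, 7, 8}, {5}
Number of connected components: 2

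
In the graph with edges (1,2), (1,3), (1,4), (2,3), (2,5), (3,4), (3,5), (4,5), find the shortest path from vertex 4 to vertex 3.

Step 1: Build adjacency list:
  1: 2, 3, 4
  2: 1, 3, 5
  3: 1, 2, 4, 5
  4: 1, 3, 5
  5: 2, 3, 4

Step 2: BFS from vertex 4 to find shortest path to 3:
  vertex 1 reached at distance 1
  vertex 3 reached at distance 1

Step 3: Shortest path: 4 -> 3
Path length: 1 edge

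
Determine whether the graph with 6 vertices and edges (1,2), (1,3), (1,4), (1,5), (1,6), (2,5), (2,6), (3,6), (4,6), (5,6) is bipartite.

Step 1: Attempt 2-coloring using BFS:
  Start at vertex 1, assign color 0
  Color vertex 2 with color 1 (neighbor of 1)
  Color vertex 3 with color 1 (neighbor of 1)
  Color vertex 4 with color 1 (neighbor of 1)
  Color vertex 5 with color 1 (neighbor of 1)
  Color vertex 6 with color 1 (neighbor of 1)

Step 2: Conflict found! Vertices 2 and 5 are adjacent but have the same color.
This means the graph contains an odd cycle.

The graph is NOT bipartite.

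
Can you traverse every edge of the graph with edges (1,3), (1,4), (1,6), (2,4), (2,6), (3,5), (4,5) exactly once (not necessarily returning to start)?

Step 1: Find the degree of each vertex:
  deg(1) = 3
  deg(2) = 2
  deg(3) = 2
  deg(4) = 3
  deg(5) = 2
  deg(6) = 2

Step 2: Count vertices with odd degree:
  Odd-degree vertices: 1, 4 (2 total)

Step 3: Apply Euler's theorem:
  - Eulerian circuit exists iff graph is connected and all vertices have even degree
  - Eulerian path exists iff graph is connected and has 0 or 2 odd-degree vertices

Graph is connected with exactly 2 odd-degree vertices (1, 4).
Eulerian path exists (starting and ending at the odd-degree vertices), but no Eulerian circuit.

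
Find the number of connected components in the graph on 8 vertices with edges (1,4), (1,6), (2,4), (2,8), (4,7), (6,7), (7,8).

Step 1: Build adjacency list from edges:
  1: 4, 6
  2: 4, 8
  3: (none)
  4: 1, 2, 7
  5: (none)
  6: 1, 7
  7: 4, 6, 8
  8: 2, 7

Step 2: Run BFS/DFS from vertex 1:
  Visited: {1, 4, 6, 2, 7, 8}
  Reached 6 of 8 vertices

Step 3: Only 6 of 8 vertices reached. Graph is disconnected.
Connected components: {1, 2, 4, 6, 7, 8}, {3}, {5}
Number of connected components: 3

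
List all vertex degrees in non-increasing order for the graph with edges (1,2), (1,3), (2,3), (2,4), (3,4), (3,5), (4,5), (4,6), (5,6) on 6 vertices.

Step 1: Count edges incident to each vertex:
  deg(1) = 2 (neighbors: 2, 3)
  deg(2) = 3 (neighbors: 1, 3, 4)
  deg(3) = 4 (neighbors: 1, 2, 4, 5)
  deg(4) = 4 (neighbors: 2, 3, 5, 6)
  deg(5) = 3 (neighbors: 3, 4, 6)
  deg(6) = 2 (neighbors: 4, 5)

Step 2: Sort degrees in non-increasing order:
  Degrees: [2, 3, 4, 4, 3, 2] -> sorted: [4, 4, 3, 3, 2, 2]

Degree sequence: [4, 4, 3, 3, 2, 2]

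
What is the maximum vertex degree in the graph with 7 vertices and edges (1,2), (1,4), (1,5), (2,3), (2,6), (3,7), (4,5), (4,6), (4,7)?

Step 1: Count edges incident to each vertex:
  deg(1) = 3 (neighbors: 2, 4, 5)
  deg(2) = 3 (neighbors: 1, 3, 6)
  deg(3) = 2 (neighbors: 2, 7)
  deg(4) = 4 (neighbors: 1, 5, 6, 7)
  deg(5) = 2 (neighbors: 1, 4)
  deg(6) = 2 (neighbors: 2, 4)
  deg(7) = 2 (neighbors: 3, 4)

Step 2: Find maximum:
  max(3, 3, 2, 4, 2, 2, 2) = 4 (vertex 4)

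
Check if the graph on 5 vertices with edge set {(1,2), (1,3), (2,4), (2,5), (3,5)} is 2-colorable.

Step 1: Attempt 2-coloring using BFS:
  Start at vertex 1, assign color 0
  Color vertex 2 with color 1 (neighbor of 1)
  Color vertex 3 with color 1 (neighbor of 1)
  Color vertex 4 with color 0 (neighbor of 2)
  Color vertex 5 with color 0 (neighbor of 2)

Step 2: 2-coloring succeeded. No conflicts found.
  Set A (color 0): {1, 4, 5}
  Set B (color 1): {2, 3}

The graph is bipartite with partition {1, 4, 5}, {2, 3}.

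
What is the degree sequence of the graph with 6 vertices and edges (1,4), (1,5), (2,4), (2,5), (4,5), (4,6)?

Step 1: Count edges incident to each vertex:
  deg(1) = 2 (neighbors: 4, 5)
  deg(2) = 2 (neighbors: 4, 5)
  deg(3) = 0 (neighbors: none)
  deg(4) = 4 (neighbors: 1, 2, 5, 6)
  deg(5) = 3 (neighbors: 1, 2, 4)
  deg(6) = 1 (neighbors: 4)

Step 2: Sort degrees in non-increasing order:
  Degrees: [2, 2, 0, 4, 3, 1] -> sorted: [4, 3, 2, 2, 1, 0]

Degree sequence: [4, 3, 2, 2, 1, 0]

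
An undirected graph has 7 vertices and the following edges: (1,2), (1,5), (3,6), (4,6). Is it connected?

Step 1: Build adjacency list from edges:
  1: 2, 5
  2: 1
  3: 6
  4: 6
  5: 1
  6: 3, 4
  7: (none)

Step 2: Run BFS/DFS from vertex 1:
  Visited: {1, 2, 5}
  Reached 3 of 7 vertices

Step 3: Only 3 of 7 vertices reached. Graph is disconnected.
Connected components: {1, 2, 5}, {3, 4, 6}, {7}
Answer: No, the graph is not connected (3 components).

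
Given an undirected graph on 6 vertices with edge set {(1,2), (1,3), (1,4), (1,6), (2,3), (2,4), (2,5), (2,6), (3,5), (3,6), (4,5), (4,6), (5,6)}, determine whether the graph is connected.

Step 1: Build adjacency list from edges:
  1: 2, 3, 4, 6
  2: 1, 3, 4, 5, 6
  3: 1, 2, 5, 6
  4: 1, 2, 5, 6
  5: 2, 3, 4, 6
  6: 1, 2, 3, 4, 5

Step 2: Run BFS/DFS from vertex 1:
  Visited: {1, 2, 3, 4, 6, 5}
  Reached 6 of 6 vertices

Step 3: All 6 vertices reached from vertex 1, so the graph is connected.
Answer: Yes, the graph is connected.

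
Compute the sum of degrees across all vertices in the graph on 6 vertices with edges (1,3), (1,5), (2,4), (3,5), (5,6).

Step 1: Count edges incident to each vertex:
  deg(1) = 2 (neighbors: 3, 5)
  deg(2) = 1 (neighbors: 4)
  deg(3) = 2 (neighbors: 1, 5)
  deg(4) = 1 (neighbors: 2)
  deg(5) = 3 (neighbors: 1, 3, 6)
  deg(6) = 1 (neighbors: 5)

Step 2: Sum all degrees:
  2 + 1 + 2 + 1 + 3 + 1 = 10

Verification: sum of degrees = 2 * |E| = 2 * 5 = 10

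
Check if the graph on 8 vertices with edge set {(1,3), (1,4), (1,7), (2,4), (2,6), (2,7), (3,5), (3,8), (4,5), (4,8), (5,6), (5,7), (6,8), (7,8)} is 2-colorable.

Step 1: Attempt 2-coloring using BFS:
  Start at vertex 1, assign color 0
  Color vertex 3 with color 1 (neighbor of 1)
  Color vertex 4 with color 1 (neighbor of 1)
  Color vertex 7 with color 1 (neighbor of 1)
  Color vertex 5 with color 0 (neighbor of 3)
  Color vertex 8 with color 0 (neighbor of 3)
  Color vertex 2 with color 0 (neighbor of 4)
  Color vertex 6 with color 1 (neighbor of 5)

Step 2: 2-coloring succeeded. No conflicts found.
  Set A (color 0): {1, 2, 5, 8}
  Set B (color 1): {3, 4, 6, 7}

The graph is bipartite with partition {1, 2, 5, 8}, {3, 4, 6, 7}.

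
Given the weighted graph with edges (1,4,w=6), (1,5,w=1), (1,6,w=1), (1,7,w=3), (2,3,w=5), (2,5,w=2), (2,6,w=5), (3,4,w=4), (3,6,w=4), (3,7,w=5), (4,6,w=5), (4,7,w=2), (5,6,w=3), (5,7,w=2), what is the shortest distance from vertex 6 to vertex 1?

Step 1: Build adjacency list with weights:
  1: 4(w=6), 5(w=1), 6(w=1), 7(w=3)
  2: 3(w=5), 5(w=2), 6(w=5)
  3: 2(w=5), 4(w=4), 6(w=4), 7(w=5)
  4: 1(w=6), 3(w=4), 6(w=5), 7(w=2)
  5: 1(w=1), 2(w=2), 6(w=3), 7(w=2)
  6: 1(w=1), 2(w=5), 3(w=4), 4(w=5), 5(w=3)
  7: 1(w=3), 3(w=5), 4(w=2), 5(w=2)

Step 2: Apply Dijkstra's algorithm from vertex 6:
  Visit vertex 6 (distance=0)
    Update dist[1] = 1
    Update dist[2] = 5
    Update dist[3] = 4
    Update dist[4] = 5
    Update dist[5] = 3
  Visit vertex 1 (distance=1)
    Update dist[5] = 2
    Update dist[7] = 4

Step 3: Shortest path: 6 -> 1
Total weight: 1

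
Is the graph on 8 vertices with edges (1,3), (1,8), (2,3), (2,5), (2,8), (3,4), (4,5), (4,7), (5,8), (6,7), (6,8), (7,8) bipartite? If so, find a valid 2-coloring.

Step 1: Attempt 2-coloring using BFS:
  Start at vertex 1, assign color 0
  Color vertex 3 with color 1 (neighbor of 1)
  Color vertex 8 with color 1 (neighbor of 1)
  Color vertex 2 with color 0 (neighbor of 3)
  Color vertex 4 with color 0 (neighbor of 3)
  Color vertex 5 with color 0 (neighbor of 8)
  Color vertex 6 with color 0 (neighbor of 8)
  Color vertex 7 with color 0 (neighbor of 8)

Step 2: Conflict found! Vertices 2 and 5 are adjacent but have the same color.
This means the graph contains an odd cycle.

The graph is NOT bipartite.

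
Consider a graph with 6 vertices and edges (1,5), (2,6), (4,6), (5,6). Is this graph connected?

Step 1: Build adjacency list from edges:
  1: 5
  2: 6
  3: (none)
  4: 6
  5: 1, 6
  6: 2, 4, 5

Step 2: Run BFS/DFS from vertex 1:
  Visited: {1, 5, 6, 2, 4}
  Reached 5 of 6 vertices

Step 3: Only 5 of 6 vertices reached. Graph is disconnected.
Connected components: {1, 2, 4, 5, 6}, {3}
Answer: No, the graph is not connected (2 components).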